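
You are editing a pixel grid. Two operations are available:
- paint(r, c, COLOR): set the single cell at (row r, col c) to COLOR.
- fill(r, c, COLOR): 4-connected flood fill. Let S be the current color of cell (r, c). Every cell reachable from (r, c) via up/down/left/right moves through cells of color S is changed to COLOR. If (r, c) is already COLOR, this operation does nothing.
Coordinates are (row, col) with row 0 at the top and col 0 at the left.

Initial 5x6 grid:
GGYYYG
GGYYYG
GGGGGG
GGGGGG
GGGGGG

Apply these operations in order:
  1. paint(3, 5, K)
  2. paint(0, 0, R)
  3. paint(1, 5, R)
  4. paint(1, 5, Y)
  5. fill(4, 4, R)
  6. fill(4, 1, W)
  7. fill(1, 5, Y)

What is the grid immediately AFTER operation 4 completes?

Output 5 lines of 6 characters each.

After op 1 paint(3,5,K):
GGYYYG
GGYYYG
GGGGGG
GGGGGK
GGGGGG
After op 2 paint(0,0,R):
RGYYYG
GGYYYG
GGGGGG
GGGGGK
GGGGGG
After op 3 paint(1,5,R):
RGYYYG
GGYYYR
GGGGGG
GGGGGK
GGGGGG
After op 4 paint(1,5,Y):
RGYYYG
GGYYYY
GGGGGG
GGGGGK
GGGGGG

Answer: RGYYYG
GGYYYY
GGGGGG
GGGGGK
GGGGGG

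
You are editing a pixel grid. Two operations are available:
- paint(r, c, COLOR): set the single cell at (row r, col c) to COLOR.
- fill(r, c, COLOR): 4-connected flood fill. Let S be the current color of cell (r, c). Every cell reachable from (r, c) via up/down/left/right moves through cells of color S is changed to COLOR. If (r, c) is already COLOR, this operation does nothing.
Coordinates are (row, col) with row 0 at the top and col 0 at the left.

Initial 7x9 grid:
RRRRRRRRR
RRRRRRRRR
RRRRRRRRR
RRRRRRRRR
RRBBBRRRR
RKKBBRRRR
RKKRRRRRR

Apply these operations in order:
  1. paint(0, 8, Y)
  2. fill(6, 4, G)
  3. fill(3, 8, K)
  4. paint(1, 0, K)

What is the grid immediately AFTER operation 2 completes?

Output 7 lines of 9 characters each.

After op 1 paint(0,8,Y):
RRRRRRRRY
RRRRRRRRR
RRRRRRRRR
RRRRRRRRR
RRBBBRRRR
RKKBBRRRR
RKKRRRRRR
After op 2 fill(6,4,G) [53 cells changed]:
GGGGGGGGY
GGGGGGGGG
GGGGGGGGG
GGGGGGGGG
GGBBBGGGG
GKKBBGGGG
GKKGGGGGG

Answer: GGGGGGGGY
GGGGGGGGG
GGGGGGGGG
GGGGGGGGG
GGBBBGGGG
GKKBBGGGG
GKKGGGGGG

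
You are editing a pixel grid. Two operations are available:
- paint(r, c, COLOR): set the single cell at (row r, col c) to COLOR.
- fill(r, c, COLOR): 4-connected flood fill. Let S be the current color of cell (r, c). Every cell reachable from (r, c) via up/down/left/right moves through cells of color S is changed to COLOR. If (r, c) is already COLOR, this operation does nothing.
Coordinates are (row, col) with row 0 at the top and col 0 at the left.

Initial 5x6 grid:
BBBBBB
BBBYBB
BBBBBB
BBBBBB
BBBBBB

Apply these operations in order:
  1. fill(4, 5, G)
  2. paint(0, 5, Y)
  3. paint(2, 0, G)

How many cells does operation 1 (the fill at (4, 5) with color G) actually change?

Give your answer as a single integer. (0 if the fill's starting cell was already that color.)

After op 1 fill(4,5,G) [29 cells changed]:
GGGGGG
GGGYGG
GGGGGG
GGGGGG
GGGGGG

Answer: 29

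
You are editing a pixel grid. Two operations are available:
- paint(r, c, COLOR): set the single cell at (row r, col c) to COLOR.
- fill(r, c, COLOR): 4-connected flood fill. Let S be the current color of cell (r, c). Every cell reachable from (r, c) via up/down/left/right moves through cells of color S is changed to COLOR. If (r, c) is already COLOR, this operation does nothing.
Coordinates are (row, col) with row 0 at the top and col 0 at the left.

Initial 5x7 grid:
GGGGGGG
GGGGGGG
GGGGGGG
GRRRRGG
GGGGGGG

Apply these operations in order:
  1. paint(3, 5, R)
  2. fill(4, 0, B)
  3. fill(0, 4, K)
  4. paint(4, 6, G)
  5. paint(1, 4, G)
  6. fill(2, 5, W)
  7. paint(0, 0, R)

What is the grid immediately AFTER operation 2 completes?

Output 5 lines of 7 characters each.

Answer: BBBBBBB
BBBBBBB
BBBBBBB
BRRRRRB
BBBBBBB

Derivation:
After op 1 paint(3,5,R):
GGGGGGG
GGGGGGG
GGGGGGG
GRRRRRG
GGGGGGG
After op 2 fill(4,0,B) [30 cells changed]:
BBBBBBB
BBBBBBB
BBBBBBB
BRRRRRB
BBBBBBB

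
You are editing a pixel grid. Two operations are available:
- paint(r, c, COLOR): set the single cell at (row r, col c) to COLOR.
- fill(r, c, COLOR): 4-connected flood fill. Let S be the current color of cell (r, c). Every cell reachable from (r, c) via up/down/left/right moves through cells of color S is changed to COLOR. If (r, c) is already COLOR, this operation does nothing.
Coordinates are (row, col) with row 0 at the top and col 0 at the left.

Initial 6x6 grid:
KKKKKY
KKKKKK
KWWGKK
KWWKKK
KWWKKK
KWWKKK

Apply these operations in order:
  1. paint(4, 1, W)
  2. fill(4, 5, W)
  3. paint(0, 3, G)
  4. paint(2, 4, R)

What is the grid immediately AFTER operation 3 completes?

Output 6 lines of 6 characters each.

After op 1 paint(4,1,W):
KKKKKY
KKKKKK
KWWGKK
KWWKKK
KWWKKK
KWWKKK
After op 2 fill(4,5,W) [26 cells changed]:
WWWWWY
WWWWWW
WWWGWW
WWWWWW
WWWWWW
WWWWWW
After op 3 paint(0,3,G):
WWWGWY
WWWWWW
WWWGWW
WWWWWW
WWWWWW
WWWWWW

Answer: WWWGWY
WWWWWW
WWWGWW
WWWWWW
WWWWWW
WWWWWW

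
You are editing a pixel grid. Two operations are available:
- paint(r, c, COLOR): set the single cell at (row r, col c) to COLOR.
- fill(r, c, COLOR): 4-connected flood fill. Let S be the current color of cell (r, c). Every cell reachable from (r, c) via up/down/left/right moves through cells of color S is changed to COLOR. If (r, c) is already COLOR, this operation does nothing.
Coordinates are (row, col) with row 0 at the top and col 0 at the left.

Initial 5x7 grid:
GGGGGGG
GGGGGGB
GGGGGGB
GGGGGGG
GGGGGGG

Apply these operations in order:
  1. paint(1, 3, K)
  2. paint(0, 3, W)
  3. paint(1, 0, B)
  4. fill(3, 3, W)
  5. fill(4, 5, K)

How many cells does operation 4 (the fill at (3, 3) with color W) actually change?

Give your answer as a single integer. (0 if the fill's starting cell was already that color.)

Answer: 30

Derivation:
After op 1 paint(1,3,K):
GGGGGGG
GGGKGGB
GGGGGGB
GGGGGGG
GGGGGGG
After op 2 paint(0,3,W):
GGGWGGG
GGGKGGB
GGGGGGB
GGGGGGG
GGGGGGG
After op 3 paint(1,0,B):
GGGWGGG
BGGKGGB
GGGGGGB
GGGGGGG
GGGGGGG
After op 4 fill(3,3,W) [30 cells changed]:
WWWWWWW
BWWKWWB
WWWWWWB
WWWWWWW
WWWWWWW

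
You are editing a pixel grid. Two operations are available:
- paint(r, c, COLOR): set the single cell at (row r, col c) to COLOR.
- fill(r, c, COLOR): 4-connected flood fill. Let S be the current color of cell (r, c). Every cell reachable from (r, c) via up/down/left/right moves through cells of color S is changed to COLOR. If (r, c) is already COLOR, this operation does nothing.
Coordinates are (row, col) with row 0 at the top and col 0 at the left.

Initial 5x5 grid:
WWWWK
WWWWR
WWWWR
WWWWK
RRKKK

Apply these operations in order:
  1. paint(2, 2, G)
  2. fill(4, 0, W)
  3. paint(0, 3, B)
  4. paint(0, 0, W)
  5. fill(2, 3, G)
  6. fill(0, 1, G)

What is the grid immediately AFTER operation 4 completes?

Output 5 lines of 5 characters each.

Answer: WWWBK
WWWWR
WWGWR
WWWWK
WWKKK

Derivation:
After op 1 paint(2,2,G):
WWWWK
WWWWR
WWGWR
WWWWK
RRKKK
After op 2 fill(4,0,W) [2 cells changed]:
WWWWK
WWWWR
WWGWR
WWWWK
WWKKK
After op 3 paint(0,3,B):
WWWBK
WWWWR
WWGWR
WWWWK
WWKKK
After op 4 paint(0,0,W):
WWWBK
WWWWR
WWGWR
WWWWK
WWKKK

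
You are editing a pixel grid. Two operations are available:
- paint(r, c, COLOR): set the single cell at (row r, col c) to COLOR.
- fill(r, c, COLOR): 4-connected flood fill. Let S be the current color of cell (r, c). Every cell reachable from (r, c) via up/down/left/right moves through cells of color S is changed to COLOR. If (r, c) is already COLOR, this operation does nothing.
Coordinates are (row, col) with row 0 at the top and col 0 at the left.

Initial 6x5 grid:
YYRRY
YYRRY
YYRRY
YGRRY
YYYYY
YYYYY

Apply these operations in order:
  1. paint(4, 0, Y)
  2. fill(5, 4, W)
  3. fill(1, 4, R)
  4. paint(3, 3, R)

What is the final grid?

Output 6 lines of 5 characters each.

Answer: RRRRR
RRRRR
RRRRR
RGRRR
RRRRR
RRRRR

Derivation:
After op 1 paint(4,0,Y):
YYRRY
YYRRY
YYRRY
YGRRY
YYYYY
YYYYY
After op 2 fill(5,4,W) [21 cells changed]:
WWRRW
WWRRW
WWRRW
WGRRW
WWWWW
WWWWW
After op 3 fill(1,4,R) [21 cells changed]:
RRRRR
RRRRR
RRRRR
RGRRR
RRRRR
RRRRR
After op 4 paint(3,3,R):
RRRRR
RRRRR
RRRRR
RGRRR
RRRRR
RRRRR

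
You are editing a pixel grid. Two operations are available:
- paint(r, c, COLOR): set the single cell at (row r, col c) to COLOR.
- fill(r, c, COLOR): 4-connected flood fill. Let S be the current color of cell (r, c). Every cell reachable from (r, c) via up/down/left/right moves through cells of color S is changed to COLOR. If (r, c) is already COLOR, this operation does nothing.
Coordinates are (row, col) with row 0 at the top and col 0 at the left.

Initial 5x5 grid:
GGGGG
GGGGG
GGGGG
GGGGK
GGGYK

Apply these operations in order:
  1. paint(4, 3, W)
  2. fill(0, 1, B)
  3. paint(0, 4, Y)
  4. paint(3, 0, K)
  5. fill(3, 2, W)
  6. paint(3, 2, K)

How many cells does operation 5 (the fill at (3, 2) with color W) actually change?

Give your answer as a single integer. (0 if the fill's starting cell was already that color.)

After op 1 paint(4,3,W):
GGGGG
GGGGG
GGGGG
GGGGK
GGGWK
After op 2 fill(0,1,B) [22 cells changed]:
BBBBB
BBBBB
BBBBB
BBBBK
BBBWK
After op 3 paint(0,4,Y):
BBBBY
BBBBB
BBBBB
BBBBK
BBBWK
After op 4 paint(3,0,K):
BBBBY
BBBBB
BBBBB
KBBBK
BBBWK
After op 5 fill(3,2,W) [20 cells changed]:
WWWWY
WWWWW
WWWWW
KWWWK
WWWWK

Answer: 20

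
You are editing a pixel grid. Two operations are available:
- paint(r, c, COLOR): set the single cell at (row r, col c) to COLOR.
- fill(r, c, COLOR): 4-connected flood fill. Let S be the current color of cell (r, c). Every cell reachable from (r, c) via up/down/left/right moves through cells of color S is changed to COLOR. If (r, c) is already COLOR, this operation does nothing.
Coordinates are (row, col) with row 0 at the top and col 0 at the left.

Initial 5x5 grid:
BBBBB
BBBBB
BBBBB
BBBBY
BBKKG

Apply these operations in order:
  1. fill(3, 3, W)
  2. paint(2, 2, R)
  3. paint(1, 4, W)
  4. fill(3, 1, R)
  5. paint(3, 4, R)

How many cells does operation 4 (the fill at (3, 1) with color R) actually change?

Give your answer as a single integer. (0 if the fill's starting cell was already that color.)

Answer: 20

Derivation:
After op 1 fill(3,3,W) [21 cells changed]:
WWWWW
WWWWW
WWWWW
WWWWY
WWKKG
After op 2 paint(2,2,R):
WWWWW
WWWWW
WWRWW
WWWWY
WWKKG
After op 3 paint(1,4,W):
WWWWW
WWWWW
WWRWW
WWWWY
WWKKG
After op 4 fill(3,1,R) [20 cells changed]:
RRRRR
RRRRR
RRRRR
RRRRY
RRKKG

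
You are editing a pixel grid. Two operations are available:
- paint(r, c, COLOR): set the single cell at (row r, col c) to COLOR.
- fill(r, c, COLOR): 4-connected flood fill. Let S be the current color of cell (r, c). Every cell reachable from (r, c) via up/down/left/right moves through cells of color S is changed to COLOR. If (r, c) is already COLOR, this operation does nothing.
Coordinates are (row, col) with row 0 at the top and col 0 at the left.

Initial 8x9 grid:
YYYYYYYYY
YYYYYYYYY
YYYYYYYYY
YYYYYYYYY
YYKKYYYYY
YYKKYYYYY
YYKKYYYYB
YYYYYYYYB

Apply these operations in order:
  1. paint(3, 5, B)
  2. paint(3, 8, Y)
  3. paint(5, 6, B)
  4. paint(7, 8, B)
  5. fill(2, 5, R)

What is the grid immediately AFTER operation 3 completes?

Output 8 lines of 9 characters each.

Answer: YYYYYYYYY
YYYYYYYYY
YYYYYYYYY
YYYYYBYYY
YYKKYYYYY
YYKKYYBYY
YYKKYYYYB
YYYYYYYYB

Derivation:
After op 1 paint(3,5,B):
YYYYYYYYY
YYYYYYYYY
YYYYYYYYY
YYYYYBYYY
YYKKYYYYY
YYKKYYYYY
YYKKYYYYB
YYYYYYYYB
After op 2 paint(3,8,Y):
YYYYYYYYY
YYYYYYYYY
YYYYYYYYY
YYYYYBYYY
YYKKYYYYY
YYKKYYYYY
YYKKYYYYB
YYYYYYYYB
After op 3 paint(5,6,B):
YYYYYYYYY
YYYYYYYYY
YYYYYYYYY
YYYYYBYYY
YYKKYYYYY
YYKKYYBYY
YYKKYYYYB
YYYYYYYYB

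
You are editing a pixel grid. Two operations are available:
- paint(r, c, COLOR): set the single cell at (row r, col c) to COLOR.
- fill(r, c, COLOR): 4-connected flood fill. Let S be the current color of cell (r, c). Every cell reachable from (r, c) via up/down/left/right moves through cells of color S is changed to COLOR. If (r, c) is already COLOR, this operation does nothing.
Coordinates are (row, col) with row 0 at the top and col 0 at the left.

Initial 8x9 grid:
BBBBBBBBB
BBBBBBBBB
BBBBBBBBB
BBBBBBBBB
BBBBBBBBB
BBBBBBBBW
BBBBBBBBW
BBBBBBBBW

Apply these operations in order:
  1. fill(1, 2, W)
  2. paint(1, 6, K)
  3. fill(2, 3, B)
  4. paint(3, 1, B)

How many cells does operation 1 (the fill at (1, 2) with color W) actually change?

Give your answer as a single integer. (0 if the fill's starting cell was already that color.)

Answer: 69

Derivation:
After op 1 fill(1,2,W) [69 cells changed]:
WWWWWWWWW
WWWWWWWWW
WWWWWWWWW
WWWWWWWWW
WWWWWWWWW
WWWWWWWWW
WWWWWWWWW
WWWWWWWWW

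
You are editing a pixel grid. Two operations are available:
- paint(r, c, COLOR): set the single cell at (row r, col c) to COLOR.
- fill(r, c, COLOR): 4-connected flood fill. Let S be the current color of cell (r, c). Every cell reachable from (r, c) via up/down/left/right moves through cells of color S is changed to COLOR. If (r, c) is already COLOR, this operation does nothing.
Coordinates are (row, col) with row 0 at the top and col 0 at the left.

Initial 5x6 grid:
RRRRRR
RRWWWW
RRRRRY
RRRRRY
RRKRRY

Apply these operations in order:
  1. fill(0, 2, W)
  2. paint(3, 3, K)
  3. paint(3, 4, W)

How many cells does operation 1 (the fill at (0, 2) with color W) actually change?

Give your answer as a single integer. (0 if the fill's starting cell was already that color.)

After op 1 fill(0,2,W) [22 cells changed]:
WWWWWW
WWWWWW
WWWWWY
WWWWWY
WWKWWY

Answer: 22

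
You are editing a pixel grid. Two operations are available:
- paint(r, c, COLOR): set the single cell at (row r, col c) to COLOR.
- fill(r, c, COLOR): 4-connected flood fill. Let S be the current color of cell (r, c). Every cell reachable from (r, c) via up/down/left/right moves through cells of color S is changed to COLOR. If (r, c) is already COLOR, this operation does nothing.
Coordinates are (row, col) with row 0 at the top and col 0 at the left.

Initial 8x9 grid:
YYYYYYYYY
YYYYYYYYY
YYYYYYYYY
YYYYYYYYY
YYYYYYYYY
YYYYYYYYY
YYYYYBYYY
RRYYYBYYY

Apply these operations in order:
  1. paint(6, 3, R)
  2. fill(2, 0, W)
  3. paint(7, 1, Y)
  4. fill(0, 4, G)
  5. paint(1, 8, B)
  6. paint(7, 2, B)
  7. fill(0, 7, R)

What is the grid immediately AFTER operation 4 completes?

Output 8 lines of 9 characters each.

After op 1 paint(6,3,R):
YYYYYYYYY
YYYYYYYYY
YYYYYYYYY
YYYYYYYYY
YYYYYYYYY
YYYYYYYYY
YYYRYBYYY
RRYYYBYYY
After op 2 fill(2,0,W) [67 cells changed]:
WWWWWWWWW
WWWWWWWWW
WWWWWWWWW
WWWWWWWWW
WWWWWWWWW
WWWWWWWWW
WWWRWBWWW
RRWWWBWWW
After op 3 paint(7,1,Y):
WWWWWWWWW
WWWWWWWWW
WWWWWWWWW
WWWWWWWWW
WWWWWWWWW
WWWWWWWWW
WWWRWBWWW
RYWWWBWWW
After op 4 fill(0,4,G) [67 cells changed]:
GGGGGGGGG
GGGGGGGGG
GGGGGGGGG
GGGGGGGGG
GGGGGGGGG
GGGGGGGGG
GGGRGBGGG
RYGGGBGGG

Answer: GGGGGGGGG
GGGGGGGGG
GGGGGGGGG
GGGGGGGGG
GGGGGGGGG
GGGGGGGGG
GGGRGBGGG
RYGGGBGGG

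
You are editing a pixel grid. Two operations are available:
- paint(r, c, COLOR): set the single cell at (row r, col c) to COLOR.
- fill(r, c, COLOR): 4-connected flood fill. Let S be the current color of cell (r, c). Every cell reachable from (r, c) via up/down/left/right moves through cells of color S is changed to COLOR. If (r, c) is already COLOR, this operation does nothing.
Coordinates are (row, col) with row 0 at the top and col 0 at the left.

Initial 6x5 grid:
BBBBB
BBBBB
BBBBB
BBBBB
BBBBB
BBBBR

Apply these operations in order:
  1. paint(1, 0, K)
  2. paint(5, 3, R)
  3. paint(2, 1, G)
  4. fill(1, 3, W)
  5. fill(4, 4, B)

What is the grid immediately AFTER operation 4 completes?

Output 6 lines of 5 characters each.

After op 1 paint(1,0,K):
BBBBB
KBBBB
BBBBB
BBBBB
BBBBB
BBBBR
After op 2 paint(5,3,R):
BBBBB
KBBBB
BBBBB
BBBBB
BBBBB
BBBRR
After op 3 paint(2,1,G):
BBBBB
KBBBB
BGBBB
BBBBB
BBBBB
BBBRR
After op 4 fill(1,3,W) [26 cells changed]:
WWWWW
KWWWW
WGWWW
WWWWW
WWWWW
WWWRR

Answer: WWWWW
KWWWW
WGWWW
WWWWW
WWWWW
WWWRR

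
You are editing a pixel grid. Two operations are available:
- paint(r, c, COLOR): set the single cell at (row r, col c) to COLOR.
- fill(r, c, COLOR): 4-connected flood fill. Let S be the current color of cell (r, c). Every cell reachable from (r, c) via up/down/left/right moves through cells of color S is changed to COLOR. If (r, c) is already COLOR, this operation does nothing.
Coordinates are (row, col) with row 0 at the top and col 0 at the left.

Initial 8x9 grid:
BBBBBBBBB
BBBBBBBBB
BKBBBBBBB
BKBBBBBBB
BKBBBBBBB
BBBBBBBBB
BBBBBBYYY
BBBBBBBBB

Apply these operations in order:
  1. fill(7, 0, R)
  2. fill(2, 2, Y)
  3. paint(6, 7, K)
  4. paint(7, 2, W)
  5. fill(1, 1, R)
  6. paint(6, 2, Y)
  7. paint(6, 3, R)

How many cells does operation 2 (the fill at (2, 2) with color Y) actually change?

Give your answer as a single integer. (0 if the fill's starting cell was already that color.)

After op 1 fill(7,0,R) [66 cells changed]:
RRRRRRRRR
RRRRRRRRR
RKRRRRRRR
RKRRRRRRR
RKRRRRRRR
RRRRRRRRR
RRRRRRYYY
RRRRRRRRR
After op 2 fill(2,2,Y) [66 cells changed]:
YYYYYYYYY
YYYYYYYYY
YKYYYYYYY
YKYYYYYYY
YKYYYYYYY
YYYYYYYYY
YYYYYYYYY
YYYYYYYYY

Answer: 66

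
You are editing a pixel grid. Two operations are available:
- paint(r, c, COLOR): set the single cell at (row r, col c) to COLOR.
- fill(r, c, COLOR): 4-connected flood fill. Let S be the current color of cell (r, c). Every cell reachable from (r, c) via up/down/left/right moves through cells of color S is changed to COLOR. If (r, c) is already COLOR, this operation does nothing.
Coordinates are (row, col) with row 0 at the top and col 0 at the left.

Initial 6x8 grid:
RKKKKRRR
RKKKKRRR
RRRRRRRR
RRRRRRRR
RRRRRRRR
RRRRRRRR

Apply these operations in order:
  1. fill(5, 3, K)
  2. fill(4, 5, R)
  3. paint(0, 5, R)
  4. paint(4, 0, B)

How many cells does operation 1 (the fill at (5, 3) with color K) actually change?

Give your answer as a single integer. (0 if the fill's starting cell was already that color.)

After op 1 fill(5,3,K) [40 cells changed]:
KKKKKKKK
KKKKKKKK
KKKKKKKK
KKKKKKKK
KKKKKKKK
KKKKKKKK

Answer: 40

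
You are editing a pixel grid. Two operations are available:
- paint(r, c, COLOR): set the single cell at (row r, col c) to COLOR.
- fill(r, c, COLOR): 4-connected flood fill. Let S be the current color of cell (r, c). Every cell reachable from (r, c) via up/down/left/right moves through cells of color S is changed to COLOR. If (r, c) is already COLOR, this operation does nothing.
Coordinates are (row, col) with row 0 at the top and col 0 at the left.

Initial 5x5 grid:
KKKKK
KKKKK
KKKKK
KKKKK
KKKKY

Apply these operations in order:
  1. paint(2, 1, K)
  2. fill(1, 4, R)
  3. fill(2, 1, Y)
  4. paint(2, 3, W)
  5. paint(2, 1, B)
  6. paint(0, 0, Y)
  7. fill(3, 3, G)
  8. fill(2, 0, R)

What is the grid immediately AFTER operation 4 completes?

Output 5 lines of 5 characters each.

Answer: YYYYY
YYYYY
YYYWY
YYYYY
YYYYY

Derivation:
After op 1 paint(2,1,K):
KKKKK
KKKKK
KKKKK
KKKKK
KKKKY
After op 2 fill(1,4,R) [24 cells changed]:
RRRRR
RRRRR
RRRRR
RRRRR
RRRRY
After op 3 fill(2,1,Y) [24 cells changed]:
YYYYY
YYYYY
YYYYY
YYYYY
YYYYY
After op 4 paint(2,3,W):
YYYYY
YYYYY
YYYWY
YYYYY
YYYYY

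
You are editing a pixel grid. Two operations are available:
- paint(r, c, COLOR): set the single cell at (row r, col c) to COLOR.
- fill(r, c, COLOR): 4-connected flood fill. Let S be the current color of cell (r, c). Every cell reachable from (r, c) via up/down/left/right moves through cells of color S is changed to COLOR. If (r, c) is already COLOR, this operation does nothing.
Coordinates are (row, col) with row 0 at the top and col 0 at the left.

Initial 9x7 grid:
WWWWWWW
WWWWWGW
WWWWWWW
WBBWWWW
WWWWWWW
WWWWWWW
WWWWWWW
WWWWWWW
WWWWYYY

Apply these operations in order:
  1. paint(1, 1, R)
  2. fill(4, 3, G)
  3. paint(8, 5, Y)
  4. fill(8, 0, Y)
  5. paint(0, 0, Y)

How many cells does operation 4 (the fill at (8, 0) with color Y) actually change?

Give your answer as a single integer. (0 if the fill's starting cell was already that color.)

Answer: 57

Derivation:
After op 1 paint(1,1,R):
WWWWWWW
WRWWWGW
WWWWWWW
WBBWWWW
WWWWWWW
WWWWWWW
WWWWWWW
WWWWWWW
WWWWYYY
After op 2 fill(4,3,G) [56 cells changed]:
GGGGGGG
GRGGGGG
GGGGGGG
GBBGGGG
GGGGGGG
GGGGGGG
GGGGGGG
GGGGGGG
GGGGYYY
After op 3 paint(8,5,Y):
GGGGGGG
GRGGGGG
GGGGGGG
GBBGGGG
GGGGGGG
GGGGGGG
GGGGGGG
GGGGGGG
GGGGYYY
After op 4 fill(8,0,Y) [57 cells changed]:
YYYYYYY
YRYYYYY
YYYYYYY
YBBYYYY
YYYYYYY
YYYYYYY
YYYYYYY
YYYYYYY
YYYYYYY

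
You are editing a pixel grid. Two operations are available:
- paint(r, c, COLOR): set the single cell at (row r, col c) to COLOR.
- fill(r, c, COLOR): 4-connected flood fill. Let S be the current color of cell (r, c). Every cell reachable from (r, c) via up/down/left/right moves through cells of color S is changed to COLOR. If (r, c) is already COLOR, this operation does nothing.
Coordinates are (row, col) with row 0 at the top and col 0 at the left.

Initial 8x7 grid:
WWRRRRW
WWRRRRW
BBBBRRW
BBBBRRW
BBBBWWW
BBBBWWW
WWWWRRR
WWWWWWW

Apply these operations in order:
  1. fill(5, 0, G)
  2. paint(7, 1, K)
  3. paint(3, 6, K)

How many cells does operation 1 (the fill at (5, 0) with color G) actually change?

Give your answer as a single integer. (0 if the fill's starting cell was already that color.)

Answer: 16

Derivation:
After op 1 fill(5,0,G) [16 cells changed]:
WWRRRRW
WWRRRRW
GGGGRRW
GGGGRRW
GGGGWWW
GGGGWWW
WWWWRRR
WWWWWWW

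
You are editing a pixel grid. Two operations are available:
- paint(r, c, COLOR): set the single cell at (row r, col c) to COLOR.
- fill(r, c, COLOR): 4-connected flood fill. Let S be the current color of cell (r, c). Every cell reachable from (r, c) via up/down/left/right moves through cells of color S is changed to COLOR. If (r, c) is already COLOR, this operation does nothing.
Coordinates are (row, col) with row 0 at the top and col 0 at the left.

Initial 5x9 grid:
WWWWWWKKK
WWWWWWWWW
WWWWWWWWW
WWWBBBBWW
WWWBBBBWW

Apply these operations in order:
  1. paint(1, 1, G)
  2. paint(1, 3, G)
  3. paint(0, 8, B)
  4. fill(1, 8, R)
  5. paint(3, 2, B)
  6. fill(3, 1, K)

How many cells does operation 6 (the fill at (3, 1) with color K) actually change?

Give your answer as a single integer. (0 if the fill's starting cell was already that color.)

After op 1 paint(1,1,G):
WWWWWWKKK
WGWWWWWWW
WWWWWWWWW
WWWBBBBWW
WWWBBBBWW
After op 2 paint(1,3,G):
WWWWWWKKK
WGWGWWWWW
WWWWWWWWW
WWWBBBBWW
WWWBBBBWW
After op 3 paint(0,8,B):
WWWWWWKKB
WGWGWWWWW
WWWWWWWWW
WWWBBBBWW
WWWBBBBWW
After op 4 fill(1,8,R) [32 cells changed]:
RRRRRRKKB
RGRGRRRRR
RRRRRRRRR
RRRBBBBRR
RRRBBBBRR
After op 5 paint(3,2,B):
RRRRRRKKB
RGRGRRRRR
RRRRRRRRR
RRBBBBBRR
RRRBBBBRR
After op 6 fill(3,1,K) [31 cells changed]:
KKKKKKKKB
KGKGKKKKK
KKKKKKKKK
KKBBBBBKK
KKKBBBBKK

Answer: 31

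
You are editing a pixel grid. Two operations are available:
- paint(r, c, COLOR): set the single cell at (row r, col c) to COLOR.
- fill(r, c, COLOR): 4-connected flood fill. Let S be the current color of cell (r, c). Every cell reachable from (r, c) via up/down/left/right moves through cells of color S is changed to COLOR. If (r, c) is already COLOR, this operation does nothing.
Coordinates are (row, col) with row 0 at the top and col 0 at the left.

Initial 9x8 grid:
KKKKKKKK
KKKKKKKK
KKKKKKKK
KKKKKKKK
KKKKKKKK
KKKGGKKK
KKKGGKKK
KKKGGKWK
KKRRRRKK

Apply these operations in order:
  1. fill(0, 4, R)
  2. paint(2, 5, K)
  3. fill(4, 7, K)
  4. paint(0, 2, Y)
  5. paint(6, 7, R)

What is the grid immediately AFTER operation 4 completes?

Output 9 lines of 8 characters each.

After op 1 fill(0,4,R) [61 cells changed]:
RRRRRRRR
RRRRRRRR
RRRRRRRR
RRRRRRRR
RRRRRRRR
RRRGGRRR
RRRGGRRR
RRRGGRWR
RRRRRRRR
After op 2 paint(2,5,K):
RRRRRRRR
RRRRRRRR
RRRRRKRR
RRRRRRRR
RRRRRRRR
RRRGGRRR
RRRGGRRR
RRRGGRWR
RRRRRRRR
After op 3 fill(4,7,K) [64 cells changed]:
KKKKKKKK
KKKKKKKK
KKKKKKKK
KKKKKKKK
KKKKKKKK
KKKGGKKK
KKKGGKKK
KKKGGKWK
KKKKKKKK
After op 4 paint(0,2,Y):
KKYKKKKK
KKKKKKKK
KKKKKKKK
KKKKKKKK
KKKKKKKK
KKKGGKKK
KKKGGKKK
KKKGGKWK
KKKKKKKK

Answer: KKYKKKKK
KKKKKKKK
KKKKKKKK
KKKKKKKK
KKKKKKKK
KKKGGKKK
KKKGGKKK
KKKGGKWK
KKKKKKKK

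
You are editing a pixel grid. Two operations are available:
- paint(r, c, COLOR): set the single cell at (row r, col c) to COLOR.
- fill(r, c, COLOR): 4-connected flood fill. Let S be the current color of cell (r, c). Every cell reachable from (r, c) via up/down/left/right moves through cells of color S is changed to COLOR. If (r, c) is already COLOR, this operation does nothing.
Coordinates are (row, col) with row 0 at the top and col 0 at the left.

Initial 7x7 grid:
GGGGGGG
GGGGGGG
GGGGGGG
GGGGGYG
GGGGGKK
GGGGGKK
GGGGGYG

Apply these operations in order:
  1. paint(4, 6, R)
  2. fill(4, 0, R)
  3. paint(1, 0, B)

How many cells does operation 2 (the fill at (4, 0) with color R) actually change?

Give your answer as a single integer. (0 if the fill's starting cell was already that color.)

After op 1 paint(4,6,R):
GGGGGGG
GGGGGGG
GGGGGGG
GGGGGYG
GGGGGKR
GGGGGKK
GGGGGYG
After op 2 fill(4,0,R) [42 cells changed]:
RRRRRRR
RRRRRRR
RRRRRRR
RRRRRYR
RRRRRKR
RRRRRKK
RRRRRYG

Answer: 42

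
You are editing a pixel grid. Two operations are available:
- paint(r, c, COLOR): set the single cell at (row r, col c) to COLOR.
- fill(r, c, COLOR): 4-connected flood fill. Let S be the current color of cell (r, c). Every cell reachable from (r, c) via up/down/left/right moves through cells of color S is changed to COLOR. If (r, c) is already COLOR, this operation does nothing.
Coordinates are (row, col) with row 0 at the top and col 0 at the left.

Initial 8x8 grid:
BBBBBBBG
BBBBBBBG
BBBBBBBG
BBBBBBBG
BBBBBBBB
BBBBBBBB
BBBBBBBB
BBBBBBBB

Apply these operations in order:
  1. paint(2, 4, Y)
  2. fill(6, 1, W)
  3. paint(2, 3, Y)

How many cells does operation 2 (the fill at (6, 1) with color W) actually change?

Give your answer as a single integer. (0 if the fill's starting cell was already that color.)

After op 1 paint(2,4,Y):
BBBBBBBG
BBBBBBBG
BBBBYBBG
BBBBBBBG
BBBBBBBB
BBBBBBBB
BBBBBBBB
BBBBBBBB
After op 2 fill(6,1,W) [59 cells changed]:
WWWWWWWG
WWWWWWWG
WWWWYWWG
WWWWWWWG
WWWWWWWW
WWWWWWWW
WWWWWWWW
WWWWWWWW

Answer: 59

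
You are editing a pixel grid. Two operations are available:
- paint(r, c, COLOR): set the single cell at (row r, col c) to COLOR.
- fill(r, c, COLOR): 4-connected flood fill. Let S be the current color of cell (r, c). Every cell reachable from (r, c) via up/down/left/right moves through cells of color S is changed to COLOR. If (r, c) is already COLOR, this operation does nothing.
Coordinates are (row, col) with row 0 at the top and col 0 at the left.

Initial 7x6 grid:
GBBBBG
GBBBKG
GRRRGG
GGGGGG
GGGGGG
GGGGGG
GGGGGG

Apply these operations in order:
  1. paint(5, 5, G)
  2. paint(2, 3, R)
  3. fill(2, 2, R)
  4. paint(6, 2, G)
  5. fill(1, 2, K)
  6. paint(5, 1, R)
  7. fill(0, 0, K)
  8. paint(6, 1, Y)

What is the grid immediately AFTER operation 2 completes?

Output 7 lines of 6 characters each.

After op 1 paint(5,5,G):
GBBBBG
GBBBKG
GRRRGG
GGGGGG
GGGGGG
GGGGGG
GGGGGG
After op 2 paint(2,3,R):
GBBBBG
GBBBKG
GRRRGG
GGGGGG
GGGGGG
GGGGGG
GGGGGG

Answer: GBBBBG
GBBBKG
GRRRGG
GGGGGG
GGGGGG
GGGGGG
GGGGGG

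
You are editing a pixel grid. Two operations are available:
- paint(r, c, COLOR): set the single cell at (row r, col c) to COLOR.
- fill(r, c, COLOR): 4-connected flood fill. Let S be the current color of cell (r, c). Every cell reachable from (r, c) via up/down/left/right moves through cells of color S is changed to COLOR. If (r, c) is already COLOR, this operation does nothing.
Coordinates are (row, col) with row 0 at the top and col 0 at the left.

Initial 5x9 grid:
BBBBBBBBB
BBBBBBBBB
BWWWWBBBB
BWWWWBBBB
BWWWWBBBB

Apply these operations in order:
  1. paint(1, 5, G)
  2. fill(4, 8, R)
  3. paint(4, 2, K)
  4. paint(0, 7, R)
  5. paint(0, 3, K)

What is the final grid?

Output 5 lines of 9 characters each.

Answer: RRRKRRRRR
RRRRRGRRR
RWWWWRRRR
RWWWWRRRR
RWKWWRRRR

Derivation:
After op 1 paint(1,5,G):
BBBBBBBBB
BBBBBGBBB
BWWWWBBBB
BWWWWBBBB
BWWWWBBBB
After op 2 fill(4,8,R) [32 cells changed]:
RRRRRRRRR
RRRRRGRRR
RWWWWRRRR
RWWWWRRRR
RWWWWRRRR
After op 3 paint(4,2,K):
RRRRRRRRR
RRRRRGRRR
RWWWWRRRR
RWWWWRRRR
RWKWWRRRR
After op 4 paint(0,7,R):
RRRRRRRRR
RRRRRGRRR
RWWWWRRRR
RWWWWRRRR
RWKWWRRRR
After op 5 paint(0,3,K):
RRRKRRRRR
RRRRRGRRR
RWWWWRRRR
RWWWWRRRR
RWKWWRRRR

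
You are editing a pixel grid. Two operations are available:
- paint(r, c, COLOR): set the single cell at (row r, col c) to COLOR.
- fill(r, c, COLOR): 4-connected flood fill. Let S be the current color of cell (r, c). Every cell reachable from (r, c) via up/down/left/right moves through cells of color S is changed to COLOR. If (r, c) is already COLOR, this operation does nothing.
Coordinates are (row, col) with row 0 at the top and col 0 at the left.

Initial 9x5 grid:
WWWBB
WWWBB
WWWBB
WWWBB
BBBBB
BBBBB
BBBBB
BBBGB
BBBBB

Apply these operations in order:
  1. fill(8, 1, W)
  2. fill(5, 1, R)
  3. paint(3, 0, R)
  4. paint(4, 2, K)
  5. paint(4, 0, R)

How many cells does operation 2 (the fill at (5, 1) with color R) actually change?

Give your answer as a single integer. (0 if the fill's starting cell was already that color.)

After op 1 fill(8,1,W) [32 cells changed]:
WWWWW
WWWWW
WWWWW
WWWWW
WWWWW
WWWWW
WWWWW
WWWGW
WWWWW
After op 2 fill(5,1,R) [44 cells changed]:
RRRRR
RRRRR
RRRRR
RRRRR
RRRRR
RRRRR
RRRRR
RRRGR
RRRRR

Answer: 44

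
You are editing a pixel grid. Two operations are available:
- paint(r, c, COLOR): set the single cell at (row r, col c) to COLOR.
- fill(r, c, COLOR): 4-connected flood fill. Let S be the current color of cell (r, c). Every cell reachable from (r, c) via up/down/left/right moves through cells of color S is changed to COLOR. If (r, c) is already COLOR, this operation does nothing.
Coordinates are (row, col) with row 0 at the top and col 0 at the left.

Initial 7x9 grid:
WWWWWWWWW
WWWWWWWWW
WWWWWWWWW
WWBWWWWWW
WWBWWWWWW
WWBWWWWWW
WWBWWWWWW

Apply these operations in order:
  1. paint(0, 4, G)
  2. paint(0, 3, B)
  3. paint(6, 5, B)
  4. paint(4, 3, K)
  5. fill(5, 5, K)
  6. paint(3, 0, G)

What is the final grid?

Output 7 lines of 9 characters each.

Answer: KKKBGKKKK
KKKKKKKKK
KKKKKKKKK
GKBKKKKKK
KKBKKKKKK
KKBKKKKKK
KKBKKBKKK

Derivation:
After op 1 paint(0,4,G):
WWWWGWWWW
WWWWWWWWW
WWWWWWWWW
WWBWWWWWW
WWBWWWWWW
WWBWWWWWW
WWBWWWWWW
After op 2 paint(0,3,B):
WWWBGWWWW
WWWWWWWWW
WWWWWWWWW
WWBWWWWWW
WWBWWWWWW
WWBWWWWWW
WWBWWWWWW
After op 3 paint(6,5,B):
WWWBGWWWW
WWWWWWWWW
WWWWWWWWW
WWBWWWWWW
WWBWWWWWW
WWBWWWWWW
WWBWWBWWW
After op 4 paint(4,3,K):
WWWBGWWWW
WWWWWWWWW
WWWWWWWWW
WWBWWWWWW
WWBKWWWWW
WWBWWWWWW
WWBWWBWWW
After op 5 fill(5,5,K) [55 cells changed]:
KKKBGKKKK
KKKKKKKKK
KKKKKKKKK
KKBKKKKKK
KKBKKKKKK
KKBKKKKKK
KKBKKBKKK
After op 6 paint(3,0,G):
KKKBGKKKK
KKKKKKKKK
KKKKKKKKK
GKBKKKKKK
KKBKKKKKK
KKBKKKKKK
KKBKKBKKK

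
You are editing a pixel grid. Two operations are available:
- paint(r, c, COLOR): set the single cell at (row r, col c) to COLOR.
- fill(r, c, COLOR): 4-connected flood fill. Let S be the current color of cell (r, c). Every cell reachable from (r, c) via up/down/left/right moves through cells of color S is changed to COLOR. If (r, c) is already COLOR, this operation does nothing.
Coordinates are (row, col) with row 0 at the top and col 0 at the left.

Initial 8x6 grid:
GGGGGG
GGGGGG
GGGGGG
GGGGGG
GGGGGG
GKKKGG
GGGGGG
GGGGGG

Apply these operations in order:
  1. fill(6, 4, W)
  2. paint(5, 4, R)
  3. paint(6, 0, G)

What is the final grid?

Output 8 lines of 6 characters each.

After op 1 fill(6,4,W) [45 cells changed]:
WWWWWW
WWWWWW
WWWWWW
WWWWWW
WWWWWW
WKKKWW
WWWWWW
WWWWWW
After op 2 paint(5,4,R):
WWWWWW
WWWWWW
WWWWWW
WWWWWW
WWWWWW
WKKKRW
WWWWWW
WWWWWW
After op 3 paint(6,0,G):
WWWWWW
WWWWWW
WWWWWW
WWWWWW
WWWWWW
WKKKRW
GWWWWW
WWWWWW

Answer: WWWWWW
WWWWWW
WWWWWW
WWWWWW
WWWWWW
WKKKRW
GWWWWW
WWWWWW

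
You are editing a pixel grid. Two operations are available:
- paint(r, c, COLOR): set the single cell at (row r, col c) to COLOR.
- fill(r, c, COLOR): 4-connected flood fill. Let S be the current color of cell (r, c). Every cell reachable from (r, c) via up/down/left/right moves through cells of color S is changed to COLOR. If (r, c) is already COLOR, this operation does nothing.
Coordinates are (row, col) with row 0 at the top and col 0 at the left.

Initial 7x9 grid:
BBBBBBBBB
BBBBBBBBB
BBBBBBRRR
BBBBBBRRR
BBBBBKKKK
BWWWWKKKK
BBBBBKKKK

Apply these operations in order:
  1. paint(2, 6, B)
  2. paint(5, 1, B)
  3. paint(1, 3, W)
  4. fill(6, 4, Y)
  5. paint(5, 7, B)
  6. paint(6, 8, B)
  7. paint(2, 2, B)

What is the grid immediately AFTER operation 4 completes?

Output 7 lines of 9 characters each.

Answer: YYYYYYYYY
YYYWYYYYY
YYYYYYYRR
YYYYYYRRR
YYYYYKKKK
YYWWWKKKK
YYYYYKKKK

Derivation:
After op 1 paint(2,6,B):
BBBBBBBBB
BBBBBBBBB
BBBBBBBRR
BBBBBBRRR
BBBBBKKKK
BWWWWKKKK
BBBBBKKKK
After op 2 paint(5,1,B):
BBBBBBBBB
BBBBBBBBB
BBBBBBBRR
BBBBBBRRR
BBBBBKKKK
BBWWWKKKK
BBBBBKKKK
After op 3 paint(1,3,W):
BBBBBBBBB
BBBWBBBBB
BBBBBBBRR
BBBBBBRRR
BBBBBKKKK
BBWWWKKKK
BBBBBKKKK
After op 4 fill(6,4,Y) [42 cells changed]:
YYYYYYYYY
YYYWYYYYY
YYYYYYYRR
YYYYYYRRR
YYYYYKKKK
YYWWWKKKK
YYYYYKKKK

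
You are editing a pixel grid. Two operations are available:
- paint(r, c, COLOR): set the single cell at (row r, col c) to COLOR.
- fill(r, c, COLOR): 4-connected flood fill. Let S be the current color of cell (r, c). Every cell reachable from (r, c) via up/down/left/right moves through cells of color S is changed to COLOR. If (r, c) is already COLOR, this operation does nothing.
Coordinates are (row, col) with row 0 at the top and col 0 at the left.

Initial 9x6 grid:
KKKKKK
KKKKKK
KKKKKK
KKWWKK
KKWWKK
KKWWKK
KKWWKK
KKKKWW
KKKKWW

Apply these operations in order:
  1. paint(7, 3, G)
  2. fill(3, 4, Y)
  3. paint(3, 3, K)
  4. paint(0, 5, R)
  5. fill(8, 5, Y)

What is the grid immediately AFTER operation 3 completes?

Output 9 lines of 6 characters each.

After op 1 paint(7,3,G):
KKKKKK
KKKKKK
KKKKKK
KKWWKK
KKWWKK
KKWWKK
KKWWKK
KKKGWW
KKKKWW
After op 2 fill(3,4,Y) [41 cells changed]:
YYYYYY
YYYYYY
YYYYYY
YYWWYY
YYWWYY
YYWWYY
YYWWYY
YYYGWW
YYYYWW
After op 3 paint(3,3,K):
YYYYYY
YYYYYY
YYYYYY
YYWKYY
YYWWYY
YYWWYY
YYWWYY
YYYGWW
YYYYWW

Answer: YYYYYY
YYYYYY
YYYYYY
YYWKYY
YYWWYY
YYWWYY
YYWWYY
YYYGWW
YYYYWW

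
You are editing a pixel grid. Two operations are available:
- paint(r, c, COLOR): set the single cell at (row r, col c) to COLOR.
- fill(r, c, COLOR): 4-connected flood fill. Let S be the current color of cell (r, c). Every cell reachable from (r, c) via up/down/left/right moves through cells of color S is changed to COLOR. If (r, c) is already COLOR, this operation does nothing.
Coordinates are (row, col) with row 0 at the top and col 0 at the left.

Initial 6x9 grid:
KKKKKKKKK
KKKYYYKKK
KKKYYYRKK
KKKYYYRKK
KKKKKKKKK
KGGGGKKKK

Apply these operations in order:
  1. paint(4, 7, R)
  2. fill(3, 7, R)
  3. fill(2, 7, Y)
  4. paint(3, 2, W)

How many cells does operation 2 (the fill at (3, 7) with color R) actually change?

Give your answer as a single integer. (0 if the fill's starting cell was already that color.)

After op 1 paint(4,7,R):
KKKKKKKKK
KKKYYYKKK
KKKYYYRKK
KKKYYYRKK
KKKKKKKRK
KGGGGKKKK
After op 2 fill(3,7,R) [38 cells changed]:
RRRRRRRRR
RRRYYYRRR
RRRYYYRRR
RRRYYYRRR
RRRRRRRRR
RGGGGRRRR

Answer: 38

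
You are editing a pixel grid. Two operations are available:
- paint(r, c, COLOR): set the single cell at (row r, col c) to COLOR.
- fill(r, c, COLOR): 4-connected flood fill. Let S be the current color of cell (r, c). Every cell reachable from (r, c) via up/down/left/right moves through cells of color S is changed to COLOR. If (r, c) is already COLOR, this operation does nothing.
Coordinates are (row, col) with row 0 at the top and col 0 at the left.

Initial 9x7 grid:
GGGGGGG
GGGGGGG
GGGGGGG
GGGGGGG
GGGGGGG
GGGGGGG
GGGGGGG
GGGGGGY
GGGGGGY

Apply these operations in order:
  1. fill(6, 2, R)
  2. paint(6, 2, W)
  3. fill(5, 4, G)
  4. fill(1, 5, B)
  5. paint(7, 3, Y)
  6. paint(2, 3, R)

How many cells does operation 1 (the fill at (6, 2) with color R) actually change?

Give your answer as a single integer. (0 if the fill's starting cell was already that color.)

Answer: 61

Derivation:
After op 1 fill(6,2,R) [61 cells changed]:
RRRRRRR
RRRRRRR
RRRRRRR
RRRRRRR
RRRRRRR
RRRRRRR
RRRRRRR
RRRRRRY
RRRRRRY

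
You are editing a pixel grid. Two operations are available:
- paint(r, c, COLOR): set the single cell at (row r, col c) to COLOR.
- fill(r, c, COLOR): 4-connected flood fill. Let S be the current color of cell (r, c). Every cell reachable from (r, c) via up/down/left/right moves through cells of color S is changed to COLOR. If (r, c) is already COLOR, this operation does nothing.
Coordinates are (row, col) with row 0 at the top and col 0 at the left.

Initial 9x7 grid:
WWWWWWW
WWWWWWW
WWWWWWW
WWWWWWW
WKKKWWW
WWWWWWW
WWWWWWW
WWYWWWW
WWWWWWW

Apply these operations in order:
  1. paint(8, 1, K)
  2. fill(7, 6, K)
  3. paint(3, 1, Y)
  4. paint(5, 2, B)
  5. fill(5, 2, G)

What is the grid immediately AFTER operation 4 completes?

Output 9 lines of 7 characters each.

After op 1 paint(8,1,K):
WWWWWWW
WWWWWWW
WWWWWWW
WWWWWWW
WKKKWWW
WWWWWWW
WWWWWWW
WWYWWWW
WKWWWWW
After op 2 fill(7,6,K) [58 cells changed]:
KKKKKKK
KKKKKKK
KKKKKKK
KKKKKKK
KKKKKKK
KKKKKKK
KKKKKKK
KKYKKKK
KKKKKKK
After op 3 paint(3,1,Y):
KKKKKKK
KKKKKKK
KKKKKKK
KYKKKKK
KKKKKKK
KKKKKKK
KKKKKKK
KKYKKKK
KKKKKKK
After op 4 paint(5,2,B):
KKKKKKK
KKKKKKK
KKKKKKK
KYKKKKK
KKKKKKK
KKBKKKK
KKKKKKK
KKYKKKK
KKKKKKK

Answer: KKKKKKK
KKKKKKK
KKKKKKK
KYKKKKK
KKKKKKK
KKBKKKK
KKKKKKK
KKYKKKK
KKKKKKK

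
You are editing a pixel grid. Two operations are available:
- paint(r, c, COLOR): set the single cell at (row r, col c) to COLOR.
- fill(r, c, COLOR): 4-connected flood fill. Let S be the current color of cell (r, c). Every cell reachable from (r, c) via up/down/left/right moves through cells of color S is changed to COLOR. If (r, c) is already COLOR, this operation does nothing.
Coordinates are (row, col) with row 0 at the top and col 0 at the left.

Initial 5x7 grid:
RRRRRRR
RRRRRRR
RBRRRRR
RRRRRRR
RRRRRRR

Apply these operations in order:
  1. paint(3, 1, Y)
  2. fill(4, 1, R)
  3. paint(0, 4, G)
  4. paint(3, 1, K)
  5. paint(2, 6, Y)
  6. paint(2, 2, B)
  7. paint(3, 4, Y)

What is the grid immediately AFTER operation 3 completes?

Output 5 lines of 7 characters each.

Answer: RRRRGRR
RRRRRRR
RBRRRRR
RYRRRRR
RRRRRRR

Derivation:
After op 1 paint(3,1,Y):
RRRRRRR
RRRRRRR
RBRRRRR
RYRRRRR
RRRRRRR
After op 2 fill(4,1,R) [0 cells changed]:
RRRRRRR
RRRRRRR
RBRRRRR
RYRRRRR
RRRRRRR
After op 3 paint(0,4,G):
RRRRGRR
RRRRRRR
RBRRRRR
RYRRRRR
RRRRRRR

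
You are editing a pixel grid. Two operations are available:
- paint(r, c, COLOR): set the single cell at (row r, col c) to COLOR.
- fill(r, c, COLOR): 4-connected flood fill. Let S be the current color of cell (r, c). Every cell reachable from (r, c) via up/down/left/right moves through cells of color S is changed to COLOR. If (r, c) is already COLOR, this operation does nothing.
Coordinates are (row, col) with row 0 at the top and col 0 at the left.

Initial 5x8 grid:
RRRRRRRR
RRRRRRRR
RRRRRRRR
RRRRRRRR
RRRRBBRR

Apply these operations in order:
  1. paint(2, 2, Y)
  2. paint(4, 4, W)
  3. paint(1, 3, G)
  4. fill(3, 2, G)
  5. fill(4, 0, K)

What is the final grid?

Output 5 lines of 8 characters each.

Answer: KKKKKKKK
KKKKKKKK
KKYKKKKK
KKKKKKKK
KKKKWBKK

Derivation:
After op 1 paint(2,2,Y):
RRRRRRRR
RRRRRRRR
RRYRRRRR
RRRRRRRR
RRRRBBRR
After op 2 paint(4,4,W):
RRRRRRRR
RRRRRRRR
RRYRRRRR
RRRRRRRR
RRRRWBRR
After op 3 paint(1,3,G):
RRRRRRRR
RRRGRRRR
RRYRRRRR
RRRRRRRR
RRRRWBRR
After op 4 fill(3,2,G) [36 cells changed]:
GGGGGGGG
GGGGGGGG
GGYGGGGG
GGGGGGGG
GGGGWBGG
After op 5 fill(4,0,K) [37 cells changed]:
KKKKKKKK
KKKKKKKK
KKYKKKKK
KKKKKKKK
KKKKWBKK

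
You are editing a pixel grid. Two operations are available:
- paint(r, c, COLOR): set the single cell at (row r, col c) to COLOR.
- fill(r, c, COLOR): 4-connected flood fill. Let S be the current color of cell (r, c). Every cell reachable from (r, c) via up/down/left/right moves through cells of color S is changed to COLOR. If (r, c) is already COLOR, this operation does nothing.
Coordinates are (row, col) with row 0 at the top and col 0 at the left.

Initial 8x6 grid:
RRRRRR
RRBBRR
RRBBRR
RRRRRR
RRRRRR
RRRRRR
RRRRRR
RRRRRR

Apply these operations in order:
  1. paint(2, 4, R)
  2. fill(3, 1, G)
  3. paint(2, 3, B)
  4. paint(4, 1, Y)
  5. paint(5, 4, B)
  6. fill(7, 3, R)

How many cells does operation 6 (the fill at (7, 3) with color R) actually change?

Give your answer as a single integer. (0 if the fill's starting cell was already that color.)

Answer: 42

Derivation:
After op 1 paint(2,4,R):
RRRRRR
RRBBRR
RRBBRR
RRRRRR
RRRRRR
RRRRRR
RRRRRR
RRRRRR
After op 2 fill(3,1,G) [44 cells changed]:
GGGGGG
GGBBGG
GGBBGG
GGGGGG
GGGGGG
GGGGGG
GGGGGG
GGGGGG
After op 3 paint(2,3,B):
GGGGGG
GGBBGG
GGBBGG
GGGGGG
GGGGGG
GGGGGG
GGGGGG
GGGGGG
After op 4 paint(4,1,Y):
GGGGGG
GGBBGG
GGBBGG
GGGGGG
GYGGGG
GGGGGG
GGGGGG
GGGGGG
After op 5 paint(5,4,B):
GGGGGG
GGBBGG
GGBBGG
GGGGGG
GYGGGG
GGGGBG
GGGGGG
GGGGGG
After op 6 fill(7,3,R) [42 cells changed]:
RRRRRR
RRBBRR
RRBBRR
RRRRRR
RYRRRR
RRRRBR
RRRRRR
RRRRRR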